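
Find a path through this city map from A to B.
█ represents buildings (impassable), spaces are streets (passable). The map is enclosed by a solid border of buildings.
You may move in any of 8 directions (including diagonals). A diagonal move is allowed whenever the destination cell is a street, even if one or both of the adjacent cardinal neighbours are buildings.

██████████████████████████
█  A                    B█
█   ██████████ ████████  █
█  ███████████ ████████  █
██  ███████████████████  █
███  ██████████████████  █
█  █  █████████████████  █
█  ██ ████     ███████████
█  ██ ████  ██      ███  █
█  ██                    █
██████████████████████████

Finding the shortest path from A to B:
Movement: 8-directional
Path length: 21 steps
Directions: right → right → right → right → right → right → right → right → right → right → right → right → right → right → right → right → right → right → right → right → right

Solution:

██████████████████████████
█  A→→→→→→→→→→→→→→→→→→→→B█
█   ██████████ ████████  █
█  ███████████ ████████  █
██  ███████████████████  █
███  ██████████████████  █
█  █  █████████████████  █
█  ██ ████     ███████████
█  ██ ████  ██      ███  █
█  ██                    █
██████████████████████████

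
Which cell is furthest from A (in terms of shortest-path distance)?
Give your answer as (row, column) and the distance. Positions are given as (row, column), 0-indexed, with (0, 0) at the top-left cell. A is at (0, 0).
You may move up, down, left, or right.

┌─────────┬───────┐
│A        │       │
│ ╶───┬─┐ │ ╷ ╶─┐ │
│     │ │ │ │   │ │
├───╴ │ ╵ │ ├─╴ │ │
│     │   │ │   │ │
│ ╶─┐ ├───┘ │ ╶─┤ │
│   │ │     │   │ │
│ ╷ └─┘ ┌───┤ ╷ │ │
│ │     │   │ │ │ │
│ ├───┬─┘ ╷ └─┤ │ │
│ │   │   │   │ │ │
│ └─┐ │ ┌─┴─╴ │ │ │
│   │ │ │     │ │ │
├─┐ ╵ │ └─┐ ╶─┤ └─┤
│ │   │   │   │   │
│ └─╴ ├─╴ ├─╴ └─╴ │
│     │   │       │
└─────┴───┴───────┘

Computing BFS distances from A to all cells:
Furthest cell: (8, 3)
Distance: 47 steps

Path from A to the furthest cell:

┌─────────┬───────┐
│A        │↱ ↓    │
│ ╶───┬─┐ │ ╷ ╶─┐ │
│↳ → ↓│ │ │↑│↳ ↓│ │
├───╴ │ ╵ │ ├─╴ │ │
│↓ ← ↲│   │↑│↓ ↲│ │
│ ╶─┐ ├───┘ │ ╶─┤ │
│↳ ↓│ │↱ → ↑│↳ ↓│ │
│ ╷ └─┘ ┌───┤ ╷ │ │
│ │↳ → ↑│↓ ↰│ │↓│ │
│ ├───┬─┘ ╷ └─┤ │ │
│ │   │↓ ↲│↑ ↰│↓│ │
│ └─┐ │ ┌─┴─╴ │ │ │
│   │ │↓│  ↱ ↑│↓│ │
├─┐ ╵ │ └─┐ ╶─┤ └─┤
│ │   │↳ ↓│↑ ↰│↳ ↓│
│ └─╴ ├─╴ ├─╴ └─╴ │
│     │B ↲│  ↑ ← ↲│
└─────┴───┴───────┘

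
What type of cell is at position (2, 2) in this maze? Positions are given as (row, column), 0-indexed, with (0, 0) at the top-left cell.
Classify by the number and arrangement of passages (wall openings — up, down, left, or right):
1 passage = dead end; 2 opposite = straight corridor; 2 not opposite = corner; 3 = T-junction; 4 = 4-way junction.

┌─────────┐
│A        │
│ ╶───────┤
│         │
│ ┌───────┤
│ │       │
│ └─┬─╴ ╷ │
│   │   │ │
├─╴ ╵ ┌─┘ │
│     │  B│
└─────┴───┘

Checking cell at (2, 2):
Number of passages: 2
Cell type: straight corridor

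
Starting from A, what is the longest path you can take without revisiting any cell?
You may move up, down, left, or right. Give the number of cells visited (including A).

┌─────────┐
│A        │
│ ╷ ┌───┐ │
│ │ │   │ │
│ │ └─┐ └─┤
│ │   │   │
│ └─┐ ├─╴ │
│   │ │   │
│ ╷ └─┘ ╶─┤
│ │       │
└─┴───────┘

Finding longest simple path using DFS:
Start: (0, 0)
Longest path visits 14 cells
Path: A → down → down → down → right → down → right → right → up → right → up → left → up → left

Solution:

┌─────────┐
│A        │
│ ╷ ┌───┐ │
│↓│ │B ↰│ │
│ │ └─┐ └─┤
│↓│   │↑ ↰│
│ └─┐ ├─╴ │
│↳ ↓│ │↱ ↑│
│ ╷ └─┘ ╶─┤
│ │↳ → ↑  │
└─┴───────┘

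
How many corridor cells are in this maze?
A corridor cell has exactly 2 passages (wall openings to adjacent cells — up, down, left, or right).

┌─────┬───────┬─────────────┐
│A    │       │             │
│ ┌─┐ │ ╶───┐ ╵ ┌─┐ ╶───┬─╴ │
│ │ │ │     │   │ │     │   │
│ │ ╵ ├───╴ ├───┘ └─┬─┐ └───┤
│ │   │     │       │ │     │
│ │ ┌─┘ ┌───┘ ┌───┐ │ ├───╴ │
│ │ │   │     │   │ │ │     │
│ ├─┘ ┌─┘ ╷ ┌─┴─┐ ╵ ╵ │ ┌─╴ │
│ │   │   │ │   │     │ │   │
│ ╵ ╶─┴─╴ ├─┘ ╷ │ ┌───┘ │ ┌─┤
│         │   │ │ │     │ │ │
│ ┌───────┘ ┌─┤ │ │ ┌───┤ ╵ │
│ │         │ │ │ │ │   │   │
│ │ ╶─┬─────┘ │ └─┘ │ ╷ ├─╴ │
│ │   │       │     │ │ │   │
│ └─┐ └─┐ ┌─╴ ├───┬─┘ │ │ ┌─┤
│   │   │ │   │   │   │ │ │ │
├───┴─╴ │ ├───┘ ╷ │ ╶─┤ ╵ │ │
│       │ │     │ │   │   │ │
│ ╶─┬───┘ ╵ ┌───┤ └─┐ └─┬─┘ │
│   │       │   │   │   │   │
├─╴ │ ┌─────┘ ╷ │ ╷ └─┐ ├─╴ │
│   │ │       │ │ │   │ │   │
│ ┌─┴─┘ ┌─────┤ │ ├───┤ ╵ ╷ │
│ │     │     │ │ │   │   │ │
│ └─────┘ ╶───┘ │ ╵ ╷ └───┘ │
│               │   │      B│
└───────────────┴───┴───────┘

Counting cells with exactly 2 passages:
Total corridor cells: 158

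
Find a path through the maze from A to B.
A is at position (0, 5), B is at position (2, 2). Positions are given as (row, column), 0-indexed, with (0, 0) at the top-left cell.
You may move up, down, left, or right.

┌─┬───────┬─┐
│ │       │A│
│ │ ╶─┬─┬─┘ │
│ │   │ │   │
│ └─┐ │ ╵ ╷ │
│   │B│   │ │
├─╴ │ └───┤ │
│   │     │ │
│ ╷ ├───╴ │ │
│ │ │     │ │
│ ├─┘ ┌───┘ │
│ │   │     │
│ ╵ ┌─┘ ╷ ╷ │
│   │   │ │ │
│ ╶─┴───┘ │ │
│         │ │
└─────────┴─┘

Finding the shortest path from (0, 5) to (2, 2):
Path length: 23 steps
Directions: down → down → down → down → down → left → down → down → left → left → left → left → up → right → up → right → up → right → right → up → left → left → up

Solution:

┌─┬───────┬─┐
│ │       │A│
│ │ ╶─┬─┬─┘ │
│ │   │ │  ↓│
│ └─┐ │ ╵ ╷ │
│   │B│   │↓│
├─╴ │ └───┤ │
│   │↑ ← ↰│↓│
│ ╷ ├───╴ │ │
│ │ │↱ → ↑│↓│
│ ├─┘ ┌───┘ │
│ │↱ ↑│  ↓ ↲│
│ ╵ ┌─┘ ╷ ╷ │
│↱ ↑│   │↓│ │
│ ╶─┴───┘ │ │
│↑ ← ← ← ↲│ │
└─────────┴─┘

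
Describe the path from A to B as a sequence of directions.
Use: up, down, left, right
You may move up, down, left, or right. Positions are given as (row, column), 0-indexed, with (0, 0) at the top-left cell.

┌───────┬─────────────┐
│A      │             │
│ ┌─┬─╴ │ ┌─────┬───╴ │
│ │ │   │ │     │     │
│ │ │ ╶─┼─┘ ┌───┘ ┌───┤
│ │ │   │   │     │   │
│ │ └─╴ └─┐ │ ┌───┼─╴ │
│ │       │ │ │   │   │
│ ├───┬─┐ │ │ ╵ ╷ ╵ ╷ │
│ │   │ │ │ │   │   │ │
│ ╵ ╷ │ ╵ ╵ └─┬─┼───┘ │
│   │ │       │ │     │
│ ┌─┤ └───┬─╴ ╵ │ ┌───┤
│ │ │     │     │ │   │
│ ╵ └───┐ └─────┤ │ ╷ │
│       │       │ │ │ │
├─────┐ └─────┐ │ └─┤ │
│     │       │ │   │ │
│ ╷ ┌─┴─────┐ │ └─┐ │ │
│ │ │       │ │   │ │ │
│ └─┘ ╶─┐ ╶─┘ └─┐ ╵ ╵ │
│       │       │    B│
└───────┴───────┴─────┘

Finding the path and converting it to directions:
Path through cells: (0,0) → (1,0) → (2,0) → (3,0) → (4,0) → (5,0) → (5,1) → (4,1) → (4,2) → (5,2) → (6,2) → (6,3) → (6,4) → (7,4) → (7,5) → (7,6) → (7,7) → (8,7) → (9,7) → (9,8) → (10,8) → (10,9) → (10,10)
Directions: down, down, down, down, down, right, up, right, down, down, right, right, down, right, right, right, down, down, right, down, right, right

Solution:

┌───────┬─────────────┐
│A      │             │
│ ┌─┬─╴ │ ┌─────┬───╴ │
│↓│ │   │ │     │     │
│ │ │ ╶─┼─┘ ┌───┘ ┌───┤
│↓│ │   │   │     │   │
│ │ └─╴ └─┐ │ ┌───┼─╴ │
│↓│       │ │ │   │   │
│ ├───┬─┐ │ │ ╵ ╷ ╵ ╷ │
│↓│↱ ↓│ │ │ │   │   │ │
│ ╵ ╷ │ ╵ ╵ └─┬─┼───┘ │
│↳ ↑│↓│       │ │     │
│ ┌─┤ └───┬─╴ ╵ │ ┌───┤
│ │ │↳ → ↓│     │ │   │
│ ╵ └───┐ └─────┤ │ ╷ │
│       │↳ → → ↓│ │ │ │
├─────┐ └─────┐ │ └─┤ │
│     │       │↓│   │ │
│ ╷ ┌─┴─────┐ │ └─┐ │ │
│ │ │       │ │↳ ↓│ │ │
│ └─┘ ╶─┐ ╶─┘ └─┐ ╵ ╵ │
│       │       │↳ → B│
└───────┴───────┴─────┘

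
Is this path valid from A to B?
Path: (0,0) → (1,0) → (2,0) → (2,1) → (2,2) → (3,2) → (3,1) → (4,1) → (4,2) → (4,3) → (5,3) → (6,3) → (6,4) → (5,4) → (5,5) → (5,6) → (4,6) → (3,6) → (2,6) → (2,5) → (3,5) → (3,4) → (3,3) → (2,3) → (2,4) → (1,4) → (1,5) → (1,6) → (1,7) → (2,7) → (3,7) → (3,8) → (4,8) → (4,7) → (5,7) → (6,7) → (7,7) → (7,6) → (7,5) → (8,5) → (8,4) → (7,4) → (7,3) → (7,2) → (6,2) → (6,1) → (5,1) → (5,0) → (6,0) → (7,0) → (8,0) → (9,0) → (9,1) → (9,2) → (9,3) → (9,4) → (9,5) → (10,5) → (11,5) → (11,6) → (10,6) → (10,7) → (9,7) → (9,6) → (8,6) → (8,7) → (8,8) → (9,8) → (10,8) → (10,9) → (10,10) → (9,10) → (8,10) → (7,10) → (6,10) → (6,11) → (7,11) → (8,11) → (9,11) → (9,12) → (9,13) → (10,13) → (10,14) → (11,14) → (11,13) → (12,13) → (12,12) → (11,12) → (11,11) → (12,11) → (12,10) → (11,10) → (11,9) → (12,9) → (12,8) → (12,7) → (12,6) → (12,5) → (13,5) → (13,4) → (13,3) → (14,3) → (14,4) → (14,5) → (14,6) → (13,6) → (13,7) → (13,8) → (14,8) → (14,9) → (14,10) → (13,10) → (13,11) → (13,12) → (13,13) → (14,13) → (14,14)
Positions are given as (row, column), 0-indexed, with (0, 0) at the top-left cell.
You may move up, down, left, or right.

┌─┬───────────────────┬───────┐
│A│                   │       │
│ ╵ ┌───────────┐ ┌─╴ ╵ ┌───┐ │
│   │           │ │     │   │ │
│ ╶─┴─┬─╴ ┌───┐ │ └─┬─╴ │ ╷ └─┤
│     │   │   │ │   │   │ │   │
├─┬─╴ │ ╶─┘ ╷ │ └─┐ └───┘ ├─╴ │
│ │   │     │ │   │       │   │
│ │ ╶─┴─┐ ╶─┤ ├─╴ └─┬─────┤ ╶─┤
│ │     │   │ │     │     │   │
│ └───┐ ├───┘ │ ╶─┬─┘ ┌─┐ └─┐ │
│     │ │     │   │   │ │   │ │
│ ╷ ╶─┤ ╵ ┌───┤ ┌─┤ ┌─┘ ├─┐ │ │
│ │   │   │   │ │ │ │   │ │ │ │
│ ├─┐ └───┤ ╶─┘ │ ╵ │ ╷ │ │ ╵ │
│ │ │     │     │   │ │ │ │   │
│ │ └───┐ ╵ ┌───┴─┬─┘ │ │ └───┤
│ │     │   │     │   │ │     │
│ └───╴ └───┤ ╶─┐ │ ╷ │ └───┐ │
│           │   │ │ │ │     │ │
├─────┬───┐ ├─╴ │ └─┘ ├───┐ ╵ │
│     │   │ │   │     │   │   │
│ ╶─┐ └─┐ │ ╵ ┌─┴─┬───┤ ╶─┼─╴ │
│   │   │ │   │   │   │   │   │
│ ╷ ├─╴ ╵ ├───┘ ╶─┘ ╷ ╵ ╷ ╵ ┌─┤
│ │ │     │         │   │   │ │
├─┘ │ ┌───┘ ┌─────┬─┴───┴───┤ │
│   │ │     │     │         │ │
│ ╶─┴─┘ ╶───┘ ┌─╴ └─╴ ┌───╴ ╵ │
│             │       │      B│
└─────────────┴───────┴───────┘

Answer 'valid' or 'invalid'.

Checking path validity:
Result: All consecutive moves are passable.

valid

Correct solution:

┌─┬───────────────────┬───────┐
│A│                   │       │
│ ╵ ┌───────────┐ ┌─╴ ╵ ┌───┐ │
│↓  │    ↱ → → ↓│ │     │   │ │
│ ╶─┴─┬─╴ ┌───┐ │ └─┬─╴ │ ╷ └─┤
│↳ → ↓│↱ ↑│↓ ↰│↓│   │   │ │   │
├─┬─╴ │ ╶─┘ ╷ │ └─┐ └───┘ ├─╴ │
│ │↓ ↲│↑ ← ↲│↑│↳ ↓│       │   │
│ │ ╶─┴─┐ ╶─┤ ├─╴ └─┬─────┤ ╶─┤
│ │↳ → ↓│   │↑│↓ ↲  │     │   │
│ └───┐ ├───┘ │ ╶─┬─┘ ┌─┐ └─┐ │
│↓ ↰  │↓│↱ → ↑│↓  │   │ │   │ │
│ ╷ ╶─┤ ╵ ┌───┤ ┌─┤ ┌─┘ ├─┐ │ │
│↓│↑ ↰│↳ ↑│   │↓│ │ │↱ ↓│ │ │ │
│ ├─┐ └───┤ ╶─┘ │ ╵ │ ╷ │ │ ╵ │
│↓│ │↑ ← ↰│↓ ← ↲│   │↑│↓│ │   │
│ │ └───┐ ╵ ┌───┴─┬─┘ │ │ └───┤
│↓│     │↑ ↲│↱ → ↓│  ↑│↓│     │
│ └───╴ └───┤ ╶─┐ │ ╷ │ └───┐ │
│↳ → → → → ↓│↑ ↰│↓│ │↑│↳ → ↓│ │
├─────┬───┐ ├─╴ │ └─┘ ├───┐ ╵ │
│     │   │↓│↱ ↑│↳ → ↑│   │↳ ↓│
│ ╶─┐ └─┐ │ ╵ ┌─┴─┬───┤ ╶─┼─╴ │
│   │   │ │↳ ↑│   │↓ ↰│↓ ↰│↓ ↲│
│ ╷ ├─╴ ╵ ├───┘ ╶─┘ ╷ ╵ ╷ ╵ ┌─┤
│ │ │     │↓ ← ← ← ↲│↑ ↲│↑ ↲│ │
├─┘ │ ┌───┘ ┌─────┬─┴───┴───┤ │
│   │ │↓ ← ↲│↱ → ↓│  ↱ → → ↓│ │
│ ╶─┴─┘ ╶───┘ ┌─╴ └─╴ ┌───╴ ╵ │
│      ↳ → → ↑│  ↳ → ↑│    ↳ B│
└─────────────┴───────┴───────┘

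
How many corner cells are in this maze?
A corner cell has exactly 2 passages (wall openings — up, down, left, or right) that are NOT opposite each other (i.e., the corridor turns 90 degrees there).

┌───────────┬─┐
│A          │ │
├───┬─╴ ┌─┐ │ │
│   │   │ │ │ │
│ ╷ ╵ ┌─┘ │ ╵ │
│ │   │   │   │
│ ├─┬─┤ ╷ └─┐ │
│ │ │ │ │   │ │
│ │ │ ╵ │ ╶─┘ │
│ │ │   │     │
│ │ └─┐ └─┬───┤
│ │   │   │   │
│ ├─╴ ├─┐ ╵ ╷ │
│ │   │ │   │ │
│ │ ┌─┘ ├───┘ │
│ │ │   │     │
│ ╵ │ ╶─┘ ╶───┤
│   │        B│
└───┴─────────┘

Counting corner cells (2 non-opposite passages):
Total corners: 29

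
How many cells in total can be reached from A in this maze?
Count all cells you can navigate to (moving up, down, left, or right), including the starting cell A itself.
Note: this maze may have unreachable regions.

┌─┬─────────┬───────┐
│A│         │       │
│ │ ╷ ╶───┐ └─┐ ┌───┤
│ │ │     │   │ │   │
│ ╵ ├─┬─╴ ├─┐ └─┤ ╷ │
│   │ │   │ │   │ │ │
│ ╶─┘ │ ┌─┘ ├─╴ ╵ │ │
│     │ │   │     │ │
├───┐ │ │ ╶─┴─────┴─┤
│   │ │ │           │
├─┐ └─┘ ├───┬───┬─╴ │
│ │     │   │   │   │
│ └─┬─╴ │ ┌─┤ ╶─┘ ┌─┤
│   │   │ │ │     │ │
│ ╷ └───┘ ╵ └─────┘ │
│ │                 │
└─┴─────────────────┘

Using BFS/flood-fill to find all reachable cells from A:
Maze size: 8 × 10 = 80 total cells
39 cell(s) are walled off and cannot be reached from A.
Reachable cells: 41

Reachable region (· marks reachable cells):

┌─┬─────────┬───────┐
│A│· · · · ·│       │
│ │ ╷ ╶───┐ └─┐ ┌───┤
│·│·│· · ·│· ·│ │· ·│
│ ╵ ├─┬─╴ ├─┐ └─┤ ╷ │
│· ·│·│· ·│ │· ·│·│·│
│ ╶─┘ │ ┌─┘ ├─╴ ╵ │ │
│· · ·│·│   │· · ·│·│
├───┐ │ │ ╶─┴─────┴─┤
│· ·│·│·│           │
├─┐ └─┘ ├───┬───┬─╴ │
│ │· · ·│   │   │   │
│ └─┬─╴ │ ┌─┤ ╶─┘ ┌─┤
│   │· ·│ │ │     │ │
│ ╷ └───┘ ╵ └─────┘ │
│ │                 │
└─┴─────────────────┘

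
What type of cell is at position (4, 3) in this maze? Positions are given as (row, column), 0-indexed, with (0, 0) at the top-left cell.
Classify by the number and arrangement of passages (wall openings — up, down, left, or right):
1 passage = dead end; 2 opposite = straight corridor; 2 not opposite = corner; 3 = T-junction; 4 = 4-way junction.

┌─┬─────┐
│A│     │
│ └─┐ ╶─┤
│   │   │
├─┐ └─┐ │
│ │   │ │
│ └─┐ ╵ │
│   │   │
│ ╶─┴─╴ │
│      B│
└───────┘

Checking cell at (4, 3):
Number of passages: 2
Cell type: corner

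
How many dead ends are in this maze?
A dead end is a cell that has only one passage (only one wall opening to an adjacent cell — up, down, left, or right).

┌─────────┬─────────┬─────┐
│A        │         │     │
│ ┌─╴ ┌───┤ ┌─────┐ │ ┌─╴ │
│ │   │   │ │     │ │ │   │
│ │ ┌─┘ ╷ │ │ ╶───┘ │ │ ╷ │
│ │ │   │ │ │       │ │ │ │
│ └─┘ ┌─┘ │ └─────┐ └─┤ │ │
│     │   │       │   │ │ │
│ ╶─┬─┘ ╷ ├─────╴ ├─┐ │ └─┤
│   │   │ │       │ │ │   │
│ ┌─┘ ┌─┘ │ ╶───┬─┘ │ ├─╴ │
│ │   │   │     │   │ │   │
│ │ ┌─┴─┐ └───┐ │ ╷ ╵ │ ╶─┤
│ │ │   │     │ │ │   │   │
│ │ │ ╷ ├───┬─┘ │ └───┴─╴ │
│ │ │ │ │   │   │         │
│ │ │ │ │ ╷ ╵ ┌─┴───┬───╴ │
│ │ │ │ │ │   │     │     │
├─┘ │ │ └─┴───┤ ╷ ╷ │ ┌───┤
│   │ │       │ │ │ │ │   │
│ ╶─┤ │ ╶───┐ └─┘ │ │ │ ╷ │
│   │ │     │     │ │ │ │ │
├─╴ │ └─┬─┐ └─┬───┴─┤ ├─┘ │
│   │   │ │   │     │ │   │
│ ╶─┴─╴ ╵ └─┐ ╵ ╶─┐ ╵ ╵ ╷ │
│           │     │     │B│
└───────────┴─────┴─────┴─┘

Checking each cell for number of passages:

Dead ends found at positions:
  (0, 4)
  (1, 8)
  (2, 1)
  (2, 10)
  (3, 12)
  (4, 1)
  (4, 9)
  (5, 3)
  (6, 6)
  (8, 0)
  (8, 4)
  (9, 7)
  (10, 9)
  (10, 11)
  (11, 4)
  (12, 5)
  (12, 8)
  (12, 12)
Total dead ends: 18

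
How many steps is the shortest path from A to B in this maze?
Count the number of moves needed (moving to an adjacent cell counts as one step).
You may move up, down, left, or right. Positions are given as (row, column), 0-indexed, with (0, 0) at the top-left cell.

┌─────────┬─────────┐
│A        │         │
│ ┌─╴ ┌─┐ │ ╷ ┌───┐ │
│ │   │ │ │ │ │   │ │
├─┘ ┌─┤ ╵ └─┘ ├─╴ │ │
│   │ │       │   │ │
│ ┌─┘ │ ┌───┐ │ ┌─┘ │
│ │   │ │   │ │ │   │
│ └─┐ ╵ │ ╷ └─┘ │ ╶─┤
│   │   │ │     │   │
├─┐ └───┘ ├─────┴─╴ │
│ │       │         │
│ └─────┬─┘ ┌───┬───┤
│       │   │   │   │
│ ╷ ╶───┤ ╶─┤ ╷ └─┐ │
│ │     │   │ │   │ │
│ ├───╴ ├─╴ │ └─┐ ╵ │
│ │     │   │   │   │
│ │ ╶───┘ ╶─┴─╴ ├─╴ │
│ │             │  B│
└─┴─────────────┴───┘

Using BFS to find shortest path:
Start: (0, 0), End: (9, 9)
Path found:
(0,0) → (0,1) → (0,2) → (0,3) → (0,4) → (1,4) → (2,4) → (2,5) → (2,6) → (1,6) → (0,6) → (0,7) → (0,8) → (0,9) → (1,9) → (2,9) → (3,9) → (3,8) → (4,8) → (4,9) → (5,9) → (5,8) → (5,7) → (5,6) → (5,5) → (6,5) → (6,4) → (7,4) → (7,5) → (8,5) → (8,4) → (9,4) → (9,5) → (9,6) → (9,7) → (8,7) → (8,6) → (7,6) → (6,6) → (6,7) → (7,7) → (7,8) → (8,8) → (8,9) → (9,9)
Number of steps: 44

Solution:

┌─────────┬─────────┐
│A → → → ↓│  ↱ → → ↓│
│ ┌─╴ ┌─┐ │ ╷ ┌───┐ │
│ │   │ │↓│ │↑│   │↓│
├─┘ ┌─┤ ╵ └─┘ ├─╴ │ │
│   │ │  ↳ → ↑│   │↓│
│ ┌─┘ │ ┌───┐ │ ┌─┘ │
│ │   │ │   │ │ │↓ ↲│
│ └─┐ ╵ │ ╷ └─┘ │ ╶─┤
│   │   │ │     │↳ ↓│
├─┐ └───┘ ├─────┴─╴ │
│ │       │↓ ← ← ← ↲│
│ └─────┬─┘ ┌───┬───┤
│       │↓ ↲│↱ ↓│   │
│ ╷ ╶───┤ ╶─┤ ╷ └─┐ │
│ │     │↳ ↓│↑│↳ ↓│ │
│ ├───╴ ├─╴ │ └─┐ ╵ │
│ │     │↓ ↲│↑ ↰│↳ ↓│
│ │ ╶───┘ ╶─┴─╴ ├─╴ │
│ │      ↳ → → ↑│  B│
└─┴─────────────┴───┘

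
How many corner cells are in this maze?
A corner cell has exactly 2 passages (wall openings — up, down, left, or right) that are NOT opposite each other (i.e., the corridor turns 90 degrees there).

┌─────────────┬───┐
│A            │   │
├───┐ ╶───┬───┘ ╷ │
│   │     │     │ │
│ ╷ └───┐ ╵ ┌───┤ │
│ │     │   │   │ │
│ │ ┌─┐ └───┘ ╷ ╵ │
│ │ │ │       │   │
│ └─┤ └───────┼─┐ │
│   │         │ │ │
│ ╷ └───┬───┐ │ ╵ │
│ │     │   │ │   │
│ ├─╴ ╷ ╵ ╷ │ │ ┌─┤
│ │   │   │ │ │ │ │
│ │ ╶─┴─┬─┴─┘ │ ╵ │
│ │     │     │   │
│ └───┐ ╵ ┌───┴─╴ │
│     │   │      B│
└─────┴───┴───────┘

Counting corner cells (2 non-opposite passages):
Total corners: 37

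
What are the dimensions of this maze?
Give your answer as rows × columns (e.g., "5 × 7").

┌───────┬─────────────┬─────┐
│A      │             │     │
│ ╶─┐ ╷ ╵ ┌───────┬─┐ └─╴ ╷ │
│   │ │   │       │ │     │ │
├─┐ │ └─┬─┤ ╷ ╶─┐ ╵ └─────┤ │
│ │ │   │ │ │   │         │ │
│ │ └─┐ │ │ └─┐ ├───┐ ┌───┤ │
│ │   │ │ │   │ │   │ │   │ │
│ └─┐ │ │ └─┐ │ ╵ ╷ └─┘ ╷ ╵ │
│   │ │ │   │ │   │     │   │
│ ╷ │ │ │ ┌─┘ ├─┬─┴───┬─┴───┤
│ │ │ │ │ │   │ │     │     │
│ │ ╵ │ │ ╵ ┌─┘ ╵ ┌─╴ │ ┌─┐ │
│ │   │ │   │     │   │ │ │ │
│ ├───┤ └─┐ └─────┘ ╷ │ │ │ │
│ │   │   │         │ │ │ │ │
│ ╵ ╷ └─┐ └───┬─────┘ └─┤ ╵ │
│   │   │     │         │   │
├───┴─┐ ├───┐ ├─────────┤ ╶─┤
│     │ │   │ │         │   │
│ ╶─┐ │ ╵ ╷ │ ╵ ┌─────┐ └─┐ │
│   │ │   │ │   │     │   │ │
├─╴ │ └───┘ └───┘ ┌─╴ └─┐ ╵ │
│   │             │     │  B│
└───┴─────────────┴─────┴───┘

Counting the maze dimensions:
Rows (vertical): 12
Columns (horizontal): 14
Dimensions: 12 × 14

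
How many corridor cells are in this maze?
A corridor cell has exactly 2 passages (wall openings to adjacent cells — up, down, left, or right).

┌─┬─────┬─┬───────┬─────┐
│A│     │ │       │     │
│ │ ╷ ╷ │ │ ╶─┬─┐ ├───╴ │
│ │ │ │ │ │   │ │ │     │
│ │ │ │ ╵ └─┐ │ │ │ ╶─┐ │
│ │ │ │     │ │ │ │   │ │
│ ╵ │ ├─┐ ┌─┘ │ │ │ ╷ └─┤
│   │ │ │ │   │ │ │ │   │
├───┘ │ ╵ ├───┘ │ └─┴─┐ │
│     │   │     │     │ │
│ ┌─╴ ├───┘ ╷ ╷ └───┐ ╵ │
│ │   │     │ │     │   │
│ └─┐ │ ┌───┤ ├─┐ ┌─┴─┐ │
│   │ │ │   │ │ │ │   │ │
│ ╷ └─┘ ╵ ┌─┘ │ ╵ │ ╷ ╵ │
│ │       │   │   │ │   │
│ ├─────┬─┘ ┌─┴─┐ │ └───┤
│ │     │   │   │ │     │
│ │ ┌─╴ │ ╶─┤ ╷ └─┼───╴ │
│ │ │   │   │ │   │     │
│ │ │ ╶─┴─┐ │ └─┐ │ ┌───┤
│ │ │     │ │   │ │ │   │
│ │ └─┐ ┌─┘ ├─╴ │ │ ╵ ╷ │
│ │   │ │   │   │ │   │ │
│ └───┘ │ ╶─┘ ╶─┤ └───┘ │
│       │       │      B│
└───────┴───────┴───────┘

Counting cells with exactly 2 passages:
Total corridor cells: 123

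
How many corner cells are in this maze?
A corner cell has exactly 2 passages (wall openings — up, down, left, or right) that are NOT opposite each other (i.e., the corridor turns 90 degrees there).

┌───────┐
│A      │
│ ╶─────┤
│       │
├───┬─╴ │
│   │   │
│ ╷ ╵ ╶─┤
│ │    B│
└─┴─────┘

Counting corner cells (2 non-opposite passages):
Total corners: 8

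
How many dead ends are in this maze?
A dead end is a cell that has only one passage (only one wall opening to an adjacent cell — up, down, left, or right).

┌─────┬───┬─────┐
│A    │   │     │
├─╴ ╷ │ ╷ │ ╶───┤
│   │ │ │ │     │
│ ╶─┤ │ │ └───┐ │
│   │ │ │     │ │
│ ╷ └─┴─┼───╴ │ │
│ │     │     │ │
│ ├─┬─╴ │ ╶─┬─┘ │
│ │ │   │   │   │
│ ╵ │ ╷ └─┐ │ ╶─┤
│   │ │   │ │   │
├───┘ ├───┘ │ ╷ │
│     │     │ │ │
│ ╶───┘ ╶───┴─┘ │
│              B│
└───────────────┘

Checking each cell for number of passages:

Dead ends found at positions:
  (0, 0)
  (0, 7)
  (2, 2)
  (2, 3)
  (4, 1)
  (5, 4)
  (6, 6)
Total dead ends: 7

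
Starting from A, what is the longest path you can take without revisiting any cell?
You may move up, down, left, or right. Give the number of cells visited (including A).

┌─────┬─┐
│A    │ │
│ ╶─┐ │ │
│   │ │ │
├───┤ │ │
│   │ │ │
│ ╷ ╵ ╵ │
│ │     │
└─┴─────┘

Finding longest simple path using DFS:
Start: (0, 0)
Longest path visits 10 cells
Path: A → right → right → down → down → down → left → up → left → down

Solution:

┌─────┬─┐
│A → ↓│ │
│ ╶─┐ │ │
│   │↓│ │
├───┤ │ │
│↓ ↰│↓│ │
│ ╷ ╵ ╵ │
│B│↑ ↲  │
└─┴─────┘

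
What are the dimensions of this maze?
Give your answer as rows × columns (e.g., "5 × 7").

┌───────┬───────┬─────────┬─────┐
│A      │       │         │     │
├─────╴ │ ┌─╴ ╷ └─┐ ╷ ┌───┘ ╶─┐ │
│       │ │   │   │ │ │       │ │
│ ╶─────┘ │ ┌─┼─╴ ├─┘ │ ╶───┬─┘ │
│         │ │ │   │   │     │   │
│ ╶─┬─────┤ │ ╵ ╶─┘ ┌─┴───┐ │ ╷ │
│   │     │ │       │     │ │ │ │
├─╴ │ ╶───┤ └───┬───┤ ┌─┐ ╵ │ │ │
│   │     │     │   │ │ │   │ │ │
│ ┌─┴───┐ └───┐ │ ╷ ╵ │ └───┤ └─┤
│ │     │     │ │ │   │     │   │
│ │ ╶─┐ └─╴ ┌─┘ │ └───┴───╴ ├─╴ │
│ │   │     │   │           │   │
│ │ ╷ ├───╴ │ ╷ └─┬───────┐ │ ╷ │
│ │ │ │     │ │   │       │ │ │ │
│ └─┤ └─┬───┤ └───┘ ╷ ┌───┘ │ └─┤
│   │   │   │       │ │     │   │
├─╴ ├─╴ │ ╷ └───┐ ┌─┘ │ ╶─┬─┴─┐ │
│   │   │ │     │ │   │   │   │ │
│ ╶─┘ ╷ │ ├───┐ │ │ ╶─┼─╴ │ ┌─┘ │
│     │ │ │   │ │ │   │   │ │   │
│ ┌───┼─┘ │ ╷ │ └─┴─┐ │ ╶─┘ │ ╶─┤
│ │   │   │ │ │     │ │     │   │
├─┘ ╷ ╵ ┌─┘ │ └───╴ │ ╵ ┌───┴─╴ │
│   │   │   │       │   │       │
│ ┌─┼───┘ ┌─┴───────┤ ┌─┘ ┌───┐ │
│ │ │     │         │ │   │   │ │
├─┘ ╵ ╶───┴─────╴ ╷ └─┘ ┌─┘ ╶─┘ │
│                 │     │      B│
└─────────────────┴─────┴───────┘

Counting the maze dimensions:
Rows (vertical): 15
Columns (horizontal): 16
Dimensions: 15 × 16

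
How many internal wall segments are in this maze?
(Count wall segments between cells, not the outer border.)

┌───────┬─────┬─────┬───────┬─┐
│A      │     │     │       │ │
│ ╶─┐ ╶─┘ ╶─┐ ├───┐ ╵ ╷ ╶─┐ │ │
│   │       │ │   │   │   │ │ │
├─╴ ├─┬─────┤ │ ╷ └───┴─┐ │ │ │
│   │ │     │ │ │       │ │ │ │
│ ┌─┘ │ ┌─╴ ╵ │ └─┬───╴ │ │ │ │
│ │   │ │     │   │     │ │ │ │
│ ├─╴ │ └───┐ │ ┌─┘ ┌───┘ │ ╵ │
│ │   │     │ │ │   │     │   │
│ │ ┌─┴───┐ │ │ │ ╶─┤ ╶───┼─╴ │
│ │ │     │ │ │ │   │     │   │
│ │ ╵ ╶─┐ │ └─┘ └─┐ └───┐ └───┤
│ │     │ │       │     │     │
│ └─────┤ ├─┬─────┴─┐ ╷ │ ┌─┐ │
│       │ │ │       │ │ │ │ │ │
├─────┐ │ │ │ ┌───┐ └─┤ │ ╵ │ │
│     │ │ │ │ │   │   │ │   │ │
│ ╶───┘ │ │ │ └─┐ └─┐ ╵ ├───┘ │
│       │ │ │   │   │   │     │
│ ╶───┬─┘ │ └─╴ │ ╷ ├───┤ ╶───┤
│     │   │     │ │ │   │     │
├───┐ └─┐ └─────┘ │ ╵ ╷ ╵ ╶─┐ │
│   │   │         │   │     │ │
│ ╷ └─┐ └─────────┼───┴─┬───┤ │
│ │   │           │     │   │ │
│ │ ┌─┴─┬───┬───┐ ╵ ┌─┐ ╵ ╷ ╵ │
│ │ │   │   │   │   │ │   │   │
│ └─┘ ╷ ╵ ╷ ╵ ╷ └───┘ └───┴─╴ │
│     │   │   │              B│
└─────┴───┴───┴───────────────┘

Counting internal wall segments:
Total internal walls: 196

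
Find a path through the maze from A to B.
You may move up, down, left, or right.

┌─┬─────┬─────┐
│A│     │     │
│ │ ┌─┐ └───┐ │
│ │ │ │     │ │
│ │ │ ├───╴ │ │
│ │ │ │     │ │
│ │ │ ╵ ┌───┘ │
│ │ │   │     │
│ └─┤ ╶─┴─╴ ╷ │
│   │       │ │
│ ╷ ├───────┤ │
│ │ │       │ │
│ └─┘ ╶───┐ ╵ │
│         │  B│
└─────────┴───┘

Finding the shortest path through the maze:
Path length: 14 steps
Directions: down → down → down → down → down → down → right → right → up → right → right → right → down → right

Solution:

┌─┬─────┬─────┐
│A│     │     │
│ │ ┌─┐ └───┐ │
│↓│ │ │     │ │
│ │ │ ├───╴ │ │
│↓│ │ │     │ │
│ │ │ ╵ ┌───┘ │
│↓│ │   │     │
│ └─┤ ╶─┴─╴ ╷ │
│↓  │       │ │
│ ╷ ├───────┤ │
│↓│ │↱ → → ↓│ │
│ └─┘ ╶───┐ ╵ │
│↳ → ↑    │↳ B│
└─────────┴───┘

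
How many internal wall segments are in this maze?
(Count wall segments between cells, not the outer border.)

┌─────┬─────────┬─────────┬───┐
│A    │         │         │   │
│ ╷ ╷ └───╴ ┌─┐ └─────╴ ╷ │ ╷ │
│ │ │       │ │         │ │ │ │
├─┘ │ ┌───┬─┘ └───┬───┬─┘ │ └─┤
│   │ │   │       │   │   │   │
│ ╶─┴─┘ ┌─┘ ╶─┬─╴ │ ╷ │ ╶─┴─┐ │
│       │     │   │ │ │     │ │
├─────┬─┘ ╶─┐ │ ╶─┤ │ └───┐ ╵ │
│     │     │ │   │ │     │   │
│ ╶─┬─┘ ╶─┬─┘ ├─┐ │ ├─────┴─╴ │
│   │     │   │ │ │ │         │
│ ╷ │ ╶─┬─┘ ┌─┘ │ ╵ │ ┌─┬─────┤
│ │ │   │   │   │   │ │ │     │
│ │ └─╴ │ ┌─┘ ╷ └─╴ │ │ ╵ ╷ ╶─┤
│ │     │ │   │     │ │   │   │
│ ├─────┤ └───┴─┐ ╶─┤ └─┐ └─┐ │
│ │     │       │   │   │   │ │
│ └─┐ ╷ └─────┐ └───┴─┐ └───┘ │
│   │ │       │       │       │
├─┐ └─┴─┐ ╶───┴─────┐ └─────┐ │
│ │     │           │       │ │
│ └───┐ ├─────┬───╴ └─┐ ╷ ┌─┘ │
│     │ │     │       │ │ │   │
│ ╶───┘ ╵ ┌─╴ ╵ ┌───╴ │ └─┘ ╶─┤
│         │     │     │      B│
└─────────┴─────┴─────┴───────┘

Counting internal wall segments:
Total internal walls: 168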